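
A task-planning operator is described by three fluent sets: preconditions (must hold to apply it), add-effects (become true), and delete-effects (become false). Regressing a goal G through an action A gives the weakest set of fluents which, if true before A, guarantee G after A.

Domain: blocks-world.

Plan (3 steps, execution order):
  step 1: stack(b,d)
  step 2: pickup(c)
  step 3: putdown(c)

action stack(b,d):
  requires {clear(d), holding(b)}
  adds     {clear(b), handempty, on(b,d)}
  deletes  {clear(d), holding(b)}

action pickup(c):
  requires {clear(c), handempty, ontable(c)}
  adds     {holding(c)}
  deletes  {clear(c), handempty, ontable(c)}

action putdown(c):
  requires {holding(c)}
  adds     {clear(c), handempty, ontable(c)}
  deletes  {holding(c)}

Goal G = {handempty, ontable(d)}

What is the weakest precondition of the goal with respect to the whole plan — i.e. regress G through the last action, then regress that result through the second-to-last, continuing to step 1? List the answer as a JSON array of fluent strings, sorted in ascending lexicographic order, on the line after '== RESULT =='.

Regress step by step:
  through step 3 (putdown(c)): drop {handempty}, keep {ontable(d)}, require {holding(c)}
    → {holding(c), ontable(d)}
  through step 2 (pickup(c)): drop {holding(c)}, keep {ontable(d)}, require {clear(c), handempty, ontable(c)}
    → {clear(c), handempty, ontable(c), ontable(d)}
  through step 1 (stack(b,d)): drop {handempty}, keep {clear(c), ontable(c), ontable(d)}, require {clear(d), holding(b)}
    → {clear(c), clear(d), holding(b), ontable(c), ontable(d)}

== RESULT ==
["clear(c)", "clear(d)", "holding(b)", "ontable(c)", "ontable(d)"]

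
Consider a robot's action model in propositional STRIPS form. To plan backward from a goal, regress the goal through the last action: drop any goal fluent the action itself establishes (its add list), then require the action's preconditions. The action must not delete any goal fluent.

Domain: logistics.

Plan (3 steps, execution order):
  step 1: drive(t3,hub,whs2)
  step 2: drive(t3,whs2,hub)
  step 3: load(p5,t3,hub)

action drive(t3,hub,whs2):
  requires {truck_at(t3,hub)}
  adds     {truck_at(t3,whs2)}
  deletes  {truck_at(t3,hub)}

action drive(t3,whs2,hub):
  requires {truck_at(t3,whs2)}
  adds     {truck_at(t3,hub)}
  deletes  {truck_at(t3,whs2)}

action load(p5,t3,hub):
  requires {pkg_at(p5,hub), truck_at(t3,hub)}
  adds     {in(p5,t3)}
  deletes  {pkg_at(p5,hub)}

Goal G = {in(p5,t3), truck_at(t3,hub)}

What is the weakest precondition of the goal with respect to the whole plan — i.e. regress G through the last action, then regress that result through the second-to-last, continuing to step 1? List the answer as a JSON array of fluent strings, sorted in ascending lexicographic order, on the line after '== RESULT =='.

Regress step by step:
  through step 3 (load(p5,t3,hub)): drop {in(p5,t3)}, keep {truck_at(t3,hub)}, require {pkg_at(p5,hub), truck_at(t3,hub)}
    → {pkg_at(p5,hub), truck_at(t3,hub)}
  through step 2 (drive(t3,whs2,hub)): drop {truck_at(t3,hub)}, keep {pkg_at(p5,hub)}, require {truck_at(t3,whs2)}
    → {pkg_at(p5,hub), truck_at(t3,whs2)}
  through step 1 (drive(t3,hub,whs2)): drop {truck_at(t3,whs2)}, keep {pkg_at(p5,hub)}, require {truck_at(t3,hub)}
    → {pkg_at(p5,hub), truck_at(t3,hub)}

== RESULT ==
["pkg_at(p5,hub)", "truck_at(t3,hub)"]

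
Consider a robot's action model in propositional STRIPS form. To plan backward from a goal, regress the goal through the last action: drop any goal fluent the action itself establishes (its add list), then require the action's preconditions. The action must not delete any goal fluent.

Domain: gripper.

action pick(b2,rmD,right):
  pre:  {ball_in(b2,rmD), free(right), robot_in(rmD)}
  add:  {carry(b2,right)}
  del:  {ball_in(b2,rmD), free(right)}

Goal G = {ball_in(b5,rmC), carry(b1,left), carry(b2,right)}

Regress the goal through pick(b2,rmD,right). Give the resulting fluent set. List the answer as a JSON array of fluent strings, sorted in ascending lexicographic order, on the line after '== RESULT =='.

Compute (G \ add) ∪ pre:
  G ∩ del = {}  (empty — regression defined)
  G \ add = {ball_in(b5,rmC), carry(b1,left), carry(b2,right)} \ {carry(b2,right)} = {ball_in(b5,rmC), carry(b1,left)}
  ∪ pre   = {ball_in(b5,rmC), carry(b1,left)} ∪ {ball_in(b2,rmD), free(right), robot_in(rmD)}
          = {ball_in(b2,rmD), ball_in(b5,rmC), carry(b1,left), free(right), robot_in(rmD)}

== RESULT ==
["ball_in(b2,rmD)", "ball_in(b5,rmC)", "carry(b1,left)", "free(right)", "robot_in(rmD)"]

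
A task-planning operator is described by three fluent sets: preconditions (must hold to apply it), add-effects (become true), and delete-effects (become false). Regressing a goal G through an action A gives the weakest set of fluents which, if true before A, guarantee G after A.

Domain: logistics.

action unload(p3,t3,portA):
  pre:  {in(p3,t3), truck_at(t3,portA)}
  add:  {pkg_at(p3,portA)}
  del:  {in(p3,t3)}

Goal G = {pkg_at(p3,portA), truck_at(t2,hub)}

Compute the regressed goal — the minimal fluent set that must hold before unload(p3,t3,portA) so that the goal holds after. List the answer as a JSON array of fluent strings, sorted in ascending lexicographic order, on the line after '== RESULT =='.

Regress:
  G ∩ del = {}  (empty — regression defined)
  G \ add = {pkg_at(p3,portA), truck_at(t2,hub)} \ {pkg_at(p3,portA)} = {truck_at(t2,hub)}
  ∪ pre   = {truck_at(t2,hub)} ∪ {in(p3,t3), truck_at(t3,portA)}
          = {in(p3,t3), truck_at(t2,hub), truck_at(t3,portA)}

== RESULT ==
["in(p3,t3)", "truck_at(t2,hub)", "truck_at(t3,portA)"]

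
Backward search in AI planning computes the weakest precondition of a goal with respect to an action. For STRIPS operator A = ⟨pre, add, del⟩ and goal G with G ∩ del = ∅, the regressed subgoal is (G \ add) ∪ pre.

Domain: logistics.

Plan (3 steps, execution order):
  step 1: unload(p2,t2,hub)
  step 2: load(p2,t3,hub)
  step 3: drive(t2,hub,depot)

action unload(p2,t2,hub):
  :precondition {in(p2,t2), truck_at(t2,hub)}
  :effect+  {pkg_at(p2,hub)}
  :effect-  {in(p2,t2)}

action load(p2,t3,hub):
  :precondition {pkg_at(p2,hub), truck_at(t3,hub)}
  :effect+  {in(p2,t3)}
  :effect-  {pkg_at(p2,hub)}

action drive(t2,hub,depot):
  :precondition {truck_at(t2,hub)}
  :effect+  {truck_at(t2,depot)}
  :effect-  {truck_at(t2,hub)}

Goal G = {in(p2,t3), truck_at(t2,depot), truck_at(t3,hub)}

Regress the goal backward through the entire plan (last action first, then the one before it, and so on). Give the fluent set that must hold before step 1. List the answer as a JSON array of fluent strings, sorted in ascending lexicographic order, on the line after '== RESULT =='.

Work backward from the goal:
  through step 3 (drive(t2,hub,depot)): drop {truck_at(t2,depot)}, keep {in(p2,t3), truck_at(t3,hub)}, require {truck_at(t2,hub)}
    → {in(p2,t3), truck_at(t2,hub), truck_at(t3,hub)}
  through step 2 (load(p2,t3,hub)): drop {in(p2,t3)}, keep {truck_at(t2,hub), truck_at(t3,hub)}, require {pkg_at(p2,hub), truck_at(t3,hub)}
    → {pkg_at(p2,hub), truck_at(t2,hub), truck_at(t3,hub)}
  through step 1 (unload(p2,t2,hub)): drop {pkg_at(p2,hub)}, keep {truck_at(t2,hub), truck_at(t3,hub)}, require {in(p2,t2), truck_at(t2,hub)}
    → {in(p2,t2), truck_at(t2,hub), truck_at(t3,hub)}

== RESULT ==
["in(p2,t2)", "truck_at(t2,hub)", "truck_at(t3,hub)"]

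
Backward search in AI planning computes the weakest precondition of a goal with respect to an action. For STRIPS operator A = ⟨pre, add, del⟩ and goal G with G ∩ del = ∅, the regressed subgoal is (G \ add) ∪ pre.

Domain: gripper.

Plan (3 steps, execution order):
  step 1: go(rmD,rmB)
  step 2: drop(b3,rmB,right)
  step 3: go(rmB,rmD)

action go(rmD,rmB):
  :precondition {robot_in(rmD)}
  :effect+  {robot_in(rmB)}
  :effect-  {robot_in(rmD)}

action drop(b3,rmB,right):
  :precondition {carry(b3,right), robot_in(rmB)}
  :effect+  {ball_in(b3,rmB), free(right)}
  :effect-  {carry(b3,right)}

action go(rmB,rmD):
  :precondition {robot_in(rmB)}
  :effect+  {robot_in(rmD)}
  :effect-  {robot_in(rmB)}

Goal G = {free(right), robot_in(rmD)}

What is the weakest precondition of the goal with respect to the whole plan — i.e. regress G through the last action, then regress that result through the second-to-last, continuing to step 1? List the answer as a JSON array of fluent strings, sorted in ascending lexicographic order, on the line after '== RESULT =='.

Work backward from the goal:
  through step 3 (go(rmB,rmD)): drop {robot_in(rmD)}, keep {free(right)}, require {robot_in(rmB)}
    → {free(right), robot_in(rmB)}
  through step 2 (drop(b3,rmB,right)): drop {free(right)}, keep {robot_in(rmB)}, require {carry(b3,right), robot_in(rmB)}
    → {carry(b3,right), robot_in(rmB)}
  through step 1 (go(rmD,rmB)): drop {robot_in(rmB)}, keep {carry(b3,right)}, require {robot_in(rmD)}
    → {carry(b3,right), robot_in(rmD)}

== RESULT ==
["carry(b3,right)", "robot_in(rmD)"]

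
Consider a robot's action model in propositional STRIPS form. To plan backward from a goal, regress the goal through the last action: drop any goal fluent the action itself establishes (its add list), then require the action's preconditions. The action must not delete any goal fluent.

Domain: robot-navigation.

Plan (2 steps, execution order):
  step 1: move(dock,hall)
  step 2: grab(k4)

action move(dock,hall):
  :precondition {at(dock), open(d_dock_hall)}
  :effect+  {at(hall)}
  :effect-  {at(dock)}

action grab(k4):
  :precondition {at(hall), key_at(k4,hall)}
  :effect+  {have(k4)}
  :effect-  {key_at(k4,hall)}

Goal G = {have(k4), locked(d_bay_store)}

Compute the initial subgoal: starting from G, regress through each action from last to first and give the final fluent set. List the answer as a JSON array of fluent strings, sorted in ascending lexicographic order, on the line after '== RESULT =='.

Regress step by step:
  through step 2 (grab(k4)): drop {have(k4)}, keep {locked(d_bay_store)}, require {at(hall), key_at(k4,hall)}
    → {at(hall), key_at(k4,hall), locked(d_bay_store)}
  through step 1 (move(dock,hall)): drop {at(hall)}, keep {key_at(k4,hall), locked(d_bay_store)}, require {at(dock), open(d_dock_hall)}
    → {at(dock), key_at(k4,hall), locked(d_bay_store), open(d_dock_hall)}

== RESULT ==
["at(dock)", "key_at(k4,hall)", "locked(d_bay_store)", "open(d_dock_hall)"]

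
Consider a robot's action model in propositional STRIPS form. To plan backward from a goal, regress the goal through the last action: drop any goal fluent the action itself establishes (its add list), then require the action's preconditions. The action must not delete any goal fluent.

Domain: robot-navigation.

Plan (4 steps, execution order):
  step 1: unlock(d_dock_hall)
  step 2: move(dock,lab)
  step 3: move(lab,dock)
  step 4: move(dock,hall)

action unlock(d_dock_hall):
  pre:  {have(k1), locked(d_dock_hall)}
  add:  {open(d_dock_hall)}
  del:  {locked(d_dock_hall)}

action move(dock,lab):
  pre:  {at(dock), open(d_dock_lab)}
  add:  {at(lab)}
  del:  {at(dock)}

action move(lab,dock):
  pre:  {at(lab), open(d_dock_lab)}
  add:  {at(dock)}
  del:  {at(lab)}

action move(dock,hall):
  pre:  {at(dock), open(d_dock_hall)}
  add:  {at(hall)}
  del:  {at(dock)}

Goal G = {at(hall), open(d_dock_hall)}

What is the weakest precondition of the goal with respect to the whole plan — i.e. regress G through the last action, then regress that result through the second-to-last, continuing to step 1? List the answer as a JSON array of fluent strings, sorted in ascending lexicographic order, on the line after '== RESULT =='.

Work backward from the goal:
  through step 4 (move(dock,hall)): drop {at(hall)}, keep {open(d_dock_hall)}, require {at(dock), open(d_dock_hall)}
    → {at(dock), open(d_dock_hall)}
  through step 3 (move(lab,dock)): drop {at(dock)}, keep {open(d_dock_hall)}, require {at(lab), open(d_dock_lab)}
    → {at(lab), open(d_dock_hall), open(d_dock_lab)}
  through step 2 (move(dock,lab)): drop {at(lab)}, keep {open(d_dock_hall), open(d_dock_lab)}, require {at(dock), open(d_dock_lab)}
    → {at(dock), open(d_dock_hall), open(d_dock_lab)}
  through step 1 (unlock(d_dock_hall)): drop {open(d_dock_hall)}, keep {at(dock), open(d_dock_lab)}, require {have(k1), locked(d_dock_hall)}
    → {at(dock), have(k1), locked(d_dock_hall), open(d_dock_lab)}

== RESULT ==
["at(dock)", "have(k1)", "locked(d_dock_hall)", "open(d_dock_lab)"]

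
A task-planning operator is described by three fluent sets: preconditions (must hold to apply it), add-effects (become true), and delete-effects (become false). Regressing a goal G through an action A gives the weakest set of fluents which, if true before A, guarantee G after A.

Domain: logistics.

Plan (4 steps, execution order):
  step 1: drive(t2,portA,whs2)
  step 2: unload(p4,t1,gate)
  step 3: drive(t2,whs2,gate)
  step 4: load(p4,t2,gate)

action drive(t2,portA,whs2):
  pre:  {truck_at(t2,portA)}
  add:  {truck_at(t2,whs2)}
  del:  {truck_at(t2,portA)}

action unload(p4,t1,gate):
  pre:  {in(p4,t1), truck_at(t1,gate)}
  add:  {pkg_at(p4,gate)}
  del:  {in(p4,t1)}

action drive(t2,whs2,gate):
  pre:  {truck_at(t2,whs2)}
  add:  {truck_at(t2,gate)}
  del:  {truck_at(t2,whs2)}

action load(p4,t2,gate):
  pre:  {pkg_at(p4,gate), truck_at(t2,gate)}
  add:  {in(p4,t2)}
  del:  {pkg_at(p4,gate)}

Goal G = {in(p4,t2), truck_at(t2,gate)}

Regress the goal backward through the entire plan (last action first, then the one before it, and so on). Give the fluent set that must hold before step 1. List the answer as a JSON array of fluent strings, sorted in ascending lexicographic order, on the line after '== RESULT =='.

Regress step by step:
  through step 4 (load(p4,t2,gate)): drop {in(p4,t2)}, keep {truck_at(t2,gate)}, require {pkg_at(p4,gate), truck_at(t2,gate)}
    → {pkg_at(p4,gate), truck_at(t2,gate)}
  through step 3 (drive(t2,whs2,gate)): drop {truck_at(t2,gate)}, keep {pkg_at(p4,gate)}, require {truck_at(t2,whs2)}
    → {pkg_at(p4,gate), truck_at(t2,whs2)}
  through step 2 (unload(p4,t1,gate)): drop {pkg_at(p4,gate)}, keep {truck_at(t2,whs2)}, require {in(p4,t1), truck_at(t1,gate)}
    → {in(p4,t1), truck_at(t1,gate), truck_at(t2,whs2)}
  through step 1 (drive(t2,portA,whs2)): drop {truck_at(t2,whs2)}, keep {in(p4,t1), truck_at(t1,gate)}, require {truck_at(t2,portA)}
    → {in(p4,t1), truck_at(t1,gate), truck_at(t2,portA)}

== RESULT ==
["in(p4,t1)", "truck_at(t1,gate)", "truck_at(t2,portA)"]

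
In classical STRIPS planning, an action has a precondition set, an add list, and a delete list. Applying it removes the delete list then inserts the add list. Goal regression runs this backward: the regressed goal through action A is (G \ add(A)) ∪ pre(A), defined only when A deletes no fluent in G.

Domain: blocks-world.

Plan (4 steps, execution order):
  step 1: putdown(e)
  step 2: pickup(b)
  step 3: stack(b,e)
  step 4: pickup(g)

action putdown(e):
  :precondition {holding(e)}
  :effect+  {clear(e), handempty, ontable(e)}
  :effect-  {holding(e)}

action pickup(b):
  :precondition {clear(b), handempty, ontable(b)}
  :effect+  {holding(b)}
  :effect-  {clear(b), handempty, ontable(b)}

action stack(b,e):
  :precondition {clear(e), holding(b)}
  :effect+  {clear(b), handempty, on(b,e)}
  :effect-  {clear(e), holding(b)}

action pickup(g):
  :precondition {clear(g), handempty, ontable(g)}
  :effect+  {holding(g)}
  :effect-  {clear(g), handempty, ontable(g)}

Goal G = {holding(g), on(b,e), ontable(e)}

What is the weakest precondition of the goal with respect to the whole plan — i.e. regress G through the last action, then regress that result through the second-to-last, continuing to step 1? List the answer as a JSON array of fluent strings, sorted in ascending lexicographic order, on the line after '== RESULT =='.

Regress step by step:
  through step 4 (pickup(g)): drop {holding(g)}, keep {on(b,e), ontable(e)}, require {clear(g), handempty, ontable(g)}
    → {clear(g), handempty, on(b,e), ontable(e), ontable(g)}
  through step 3 (stack(b,e)): drop {handempty, on(b,e)}, keep {clear(g), ontable(e), ontable(g)}, require {clear(e), holding(b)}
    → {clear(e), clear(g), holding(b), ontable(e), ontable(g)}
  through step 2 (pickup(b)): drop {holding(b)}, keep {clear(e), clear(g), ontable(e), ontable(g)}, require {clear(b), handempty, ontable(b)}
    → {clear(b), clear(e), clear(g), handempty, ontable(b), ontable(e), ontable(g)}
  through step 1 (putdown(e)): drop {clear(e), handempty, ontable(e)}, keep {clear(b), clear(g), ontable(b), ontable(g)}, require {holding(e)}
    → {clear(b), clear(g), holding(e), ontable(b), ontable(g)}

== RESULT ==
["clear(b)", "clear(g)", "holding(e)", "ontable(b)", "ontable(g)"]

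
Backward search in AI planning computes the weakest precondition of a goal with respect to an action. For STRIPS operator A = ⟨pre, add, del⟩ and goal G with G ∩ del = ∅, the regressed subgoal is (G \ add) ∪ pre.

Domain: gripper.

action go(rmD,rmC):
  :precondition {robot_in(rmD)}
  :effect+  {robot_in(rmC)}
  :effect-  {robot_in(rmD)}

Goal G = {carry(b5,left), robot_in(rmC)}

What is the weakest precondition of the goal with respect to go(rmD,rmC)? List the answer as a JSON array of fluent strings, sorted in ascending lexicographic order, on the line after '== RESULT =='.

Compute (G \ add) ∪ pre:
  G ∩ del = {}  (empty — regression defined)
  G \ add = {carry(b5,left), robot_in(rmC)} \ {robot_in(rmC)} = {carry(b5,left)}
  ∪ pre   = {carry(b5,left)} ∪ {robot_in(rmD)}
          = {carry(b5,left), robot_in(rmD)}

== RESULT ==
["carry(b5,left)", "robot_in(rmD)"]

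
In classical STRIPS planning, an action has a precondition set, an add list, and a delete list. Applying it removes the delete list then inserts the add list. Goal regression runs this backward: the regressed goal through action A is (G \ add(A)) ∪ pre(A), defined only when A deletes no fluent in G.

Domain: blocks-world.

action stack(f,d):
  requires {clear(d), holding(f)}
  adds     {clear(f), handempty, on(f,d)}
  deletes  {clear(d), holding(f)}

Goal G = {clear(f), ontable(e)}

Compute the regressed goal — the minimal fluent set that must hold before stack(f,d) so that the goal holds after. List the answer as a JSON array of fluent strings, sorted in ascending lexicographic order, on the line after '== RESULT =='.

Regress:
  G ∩ del = {}  (empty — regression defined)
  G \ add = {clear(f), ontable(e)} \ {clear(f), handempty, on(f,d)} = {ontable(e)}
  ∪ pre   = {ontable(e)} ∪ {clear(d), holding(f)}
          = {clear(d), holding(f), ontable(e)}

== RESULT ==
["clear(d)", "holding(f)", "ontable(e)"]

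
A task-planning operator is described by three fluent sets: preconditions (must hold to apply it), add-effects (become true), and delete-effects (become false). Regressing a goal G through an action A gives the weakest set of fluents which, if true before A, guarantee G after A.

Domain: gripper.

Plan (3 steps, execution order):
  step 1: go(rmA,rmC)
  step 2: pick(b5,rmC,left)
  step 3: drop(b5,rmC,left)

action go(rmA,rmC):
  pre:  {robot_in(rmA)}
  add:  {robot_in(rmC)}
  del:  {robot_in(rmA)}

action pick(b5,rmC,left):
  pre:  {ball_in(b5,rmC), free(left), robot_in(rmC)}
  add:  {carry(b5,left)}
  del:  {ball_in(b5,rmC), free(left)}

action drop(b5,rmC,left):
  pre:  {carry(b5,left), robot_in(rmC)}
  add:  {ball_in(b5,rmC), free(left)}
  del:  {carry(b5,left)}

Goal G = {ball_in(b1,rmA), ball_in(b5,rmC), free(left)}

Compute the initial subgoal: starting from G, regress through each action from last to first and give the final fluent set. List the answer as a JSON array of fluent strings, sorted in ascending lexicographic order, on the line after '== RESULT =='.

Work backward from the goal:
  through step 3 (drop(b5,rmC,left)): drop {ball_in(b5,rmC), free(left)}, keep {ball_in(b1,rmA)}, require {carry(b5,left), robot_in(rmC)}
    → {ball_in(b1,rmA), carry(b5,left), robot_in(rmC)}
  through step 2 (pick(b5,rmC,left)): drop {carry(b5,left)}, keep {ball_in(b1,rmA), robot_in(rmC)}, require {ball_in(b5,rmC), free(left), robot_in(rmC)}
    → {ball_in(b1,rmA), ball_in(b5,rmC), free(left), robot_in(rmC)}
  through step 1 (go(rmA,rmC)): drop {robot_in(rmC)}, keep {ball_in(b1,rmA), ball_in(b5,rmC), free(left)}, require {robot_in(rmA)}
    → {ball_in(b1,rmA), ball_in(b5,rmC), free(left), robot_in(rmA)}

== RESULT ==
["ball_in(b1,rmA)", "ball_in(b5,rmC)", "free(left)", "robot_in(rmA)"]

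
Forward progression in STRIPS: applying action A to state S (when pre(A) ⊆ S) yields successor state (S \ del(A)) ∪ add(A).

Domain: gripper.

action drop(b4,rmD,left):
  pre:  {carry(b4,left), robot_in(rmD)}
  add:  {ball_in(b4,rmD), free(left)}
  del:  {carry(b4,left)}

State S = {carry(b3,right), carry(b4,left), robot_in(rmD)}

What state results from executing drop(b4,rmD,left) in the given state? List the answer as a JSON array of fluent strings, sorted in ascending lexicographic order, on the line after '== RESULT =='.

Compute (S \ del) ∪ add:
  pre ⊆ S: {carry(b4,left), robot_in(rmD)} ⊆ S  — applicable
  S \ del = {carry(b3,right), robot_in(rmD)}
  ∪ add   = {ball_in(b4,rmD), carry(b3,right), free(left), robot_in(rmD)}

== RESULT ==
["ball_in(b4,rmD)", "carry(b3,right)", "free(left)", "robot_in(rmD)"]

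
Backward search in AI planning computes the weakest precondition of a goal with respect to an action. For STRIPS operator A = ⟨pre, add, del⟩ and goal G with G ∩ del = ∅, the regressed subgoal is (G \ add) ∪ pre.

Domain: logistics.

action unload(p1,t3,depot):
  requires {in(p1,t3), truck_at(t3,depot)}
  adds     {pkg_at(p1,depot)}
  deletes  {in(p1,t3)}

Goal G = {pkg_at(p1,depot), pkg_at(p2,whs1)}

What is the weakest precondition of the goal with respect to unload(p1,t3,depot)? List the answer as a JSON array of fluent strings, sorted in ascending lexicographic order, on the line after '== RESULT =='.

Compute (G \ add) ∪ pre:
  G ∩ del = {}  (empty — regression defined)
  G \ add = {pkg_at(p1,depot), pkg_at(p2,whs1)} \ {pkg_at(p1,depot)} = {pkg_at(p2,whs1)}
  ∪ pre   = {pkg_at(p2,whs1)} ∪ {in(p1,t3), truck_at(t3,depot)}
          = {in(p1,t3), pkg_at(p2,whs1), truck_at(t3,depot)}

== RESULT ==
["in(p1,t3)", "pkg_at(p2,whs1)", "truck_at(t3,depot)"]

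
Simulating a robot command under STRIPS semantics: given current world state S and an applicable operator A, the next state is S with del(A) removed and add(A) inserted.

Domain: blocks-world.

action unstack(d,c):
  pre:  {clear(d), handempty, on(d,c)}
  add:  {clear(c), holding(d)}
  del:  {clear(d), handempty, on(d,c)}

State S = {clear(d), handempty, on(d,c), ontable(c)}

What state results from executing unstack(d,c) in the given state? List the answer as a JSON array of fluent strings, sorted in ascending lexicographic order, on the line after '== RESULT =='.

Progress:
  pre ⊆ S: {clear(d), handempty, on(d,c)} ⊆ S  — applicable
  S \ del = {ontable(c)}
  ∪ add   = {clear(c), holding(d), ontable(c)}

== RESULT ==
["clear(c)", "holding(d)", "ontable(c)"]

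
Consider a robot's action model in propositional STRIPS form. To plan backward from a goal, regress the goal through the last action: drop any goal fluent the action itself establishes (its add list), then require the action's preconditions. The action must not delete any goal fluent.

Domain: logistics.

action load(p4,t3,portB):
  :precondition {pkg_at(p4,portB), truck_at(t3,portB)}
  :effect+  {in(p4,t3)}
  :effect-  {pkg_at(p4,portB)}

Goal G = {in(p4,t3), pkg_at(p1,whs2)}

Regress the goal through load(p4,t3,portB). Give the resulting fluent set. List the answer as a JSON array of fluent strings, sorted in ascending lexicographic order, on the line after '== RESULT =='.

Regress:
  G ∩ del = {}  (empty — regression defined)
  G \ add = {in(p4,t3), pkg_at(p1,whs2)} \ {in(p4,t3)} = {pkg_at(p1,whs2)}
  ∪ pre   = {pkg_at(p1,whs2)} ∪ {pkg_at(p4,portB), truck_at(t3,portB)}
          = {pkg_at(p1,whs2), pkg_at(p4,portB), truck_at(t3,portB)}

== RESULT ==
["pkg_at(p1,whs2)", "pkg_at(p4,portB)", "truck_at(t3,portB)"]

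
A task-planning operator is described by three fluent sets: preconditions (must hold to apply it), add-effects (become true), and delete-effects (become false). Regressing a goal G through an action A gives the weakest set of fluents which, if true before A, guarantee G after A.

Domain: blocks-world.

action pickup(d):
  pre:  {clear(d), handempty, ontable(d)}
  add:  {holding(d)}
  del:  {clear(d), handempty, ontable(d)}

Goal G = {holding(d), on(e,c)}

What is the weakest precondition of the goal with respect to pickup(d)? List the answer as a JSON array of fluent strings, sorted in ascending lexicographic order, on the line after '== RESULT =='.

Compute (G \ add) ∪ pre:
  G ∩ del = {}  (empty — regression defined)
  G \ add = {holding(d), on(e,c)} \ {holding(d)} = {on(e,c)}
  ∪ pre   = {on(e,c)} ∪ {clear(d), handempty, ontable(d)}
          = {clear(d), handempty, on(e,c), ontable(d)}

== RESULT ==
["clear(d)", "handempty", "on(e,c)", "ontable(d)"]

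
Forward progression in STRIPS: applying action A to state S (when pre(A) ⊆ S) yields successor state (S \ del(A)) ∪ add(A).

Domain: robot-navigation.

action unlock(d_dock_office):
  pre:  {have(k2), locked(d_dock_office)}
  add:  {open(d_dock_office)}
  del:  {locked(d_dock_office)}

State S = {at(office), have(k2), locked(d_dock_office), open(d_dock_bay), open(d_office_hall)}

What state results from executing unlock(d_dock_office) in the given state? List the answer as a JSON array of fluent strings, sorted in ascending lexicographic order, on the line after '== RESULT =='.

Progress:
  pre ⊆ S: {have(k2), locked(d_dock_office)} ⊆ S  — applicable
  S \ del = {at(office), have(k2), open(d_dock_bay), open(d_office_hall)}
  ∪ add   = {at(office), have(k2), open(d_dock_bay), open(d_dock_office), open(d_office_hall)}

== RESULT ==
["at(office)", "have(k2)", "open(d_dock_bay)", "open(d_dock_office)", "open(d_office_hall)"]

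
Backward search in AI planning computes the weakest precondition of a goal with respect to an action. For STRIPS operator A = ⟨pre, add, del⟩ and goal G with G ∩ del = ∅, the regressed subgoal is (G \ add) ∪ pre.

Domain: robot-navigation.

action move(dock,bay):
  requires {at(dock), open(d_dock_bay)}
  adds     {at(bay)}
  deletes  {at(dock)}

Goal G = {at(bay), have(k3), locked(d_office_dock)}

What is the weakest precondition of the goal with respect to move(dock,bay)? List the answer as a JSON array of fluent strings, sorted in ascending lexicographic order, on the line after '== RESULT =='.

Regress:
  G ∩ del = {}  (empty — regression defined)
  G \ add = {at(bay), have(k3), locked(d_office_dock)} \ {at(bay)} = {have(k3), locked(d_office_dock)}
  ∪ pre   = {have(k3), locked(d_office_dock)} ∪ {at(dock), open(d_dock_bay)}
          = {at(dock), have(k3), locked(d_office_dock), open(d_dock_bay)}

== RESULT ==
["at(dock)", "have(k3)", "locked(d_office_dock)", "open(d_dock_bay)"]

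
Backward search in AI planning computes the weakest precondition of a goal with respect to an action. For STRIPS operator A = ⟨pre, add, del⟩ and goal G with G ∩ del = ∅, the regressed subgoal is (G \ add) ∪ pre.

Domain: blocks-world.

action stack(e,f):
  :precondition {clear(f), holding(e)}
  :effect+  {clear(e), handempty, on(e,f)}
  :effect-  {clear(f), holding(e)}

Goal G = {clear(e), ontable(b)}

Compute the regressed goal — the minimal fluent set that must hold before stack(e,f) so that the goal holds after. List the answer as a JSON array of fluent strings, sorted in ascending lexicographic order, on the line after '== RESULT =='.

Compute (G \ add) ∪ pre:
  G ∩ del = {}  (empty — regression defined)
  G \ add = {clear(e), ontable(b)} \ {clear(e), handempty, on(e,f)} = {ontable(b)}
  ∪ pre   = {ontable(b)} ∪ {clear(f), holding(e)}
          = {clear(f), holding(e), ontable(b)}

== RESULT ==
["clear(f)", "holding(e)", "ontable(b)"]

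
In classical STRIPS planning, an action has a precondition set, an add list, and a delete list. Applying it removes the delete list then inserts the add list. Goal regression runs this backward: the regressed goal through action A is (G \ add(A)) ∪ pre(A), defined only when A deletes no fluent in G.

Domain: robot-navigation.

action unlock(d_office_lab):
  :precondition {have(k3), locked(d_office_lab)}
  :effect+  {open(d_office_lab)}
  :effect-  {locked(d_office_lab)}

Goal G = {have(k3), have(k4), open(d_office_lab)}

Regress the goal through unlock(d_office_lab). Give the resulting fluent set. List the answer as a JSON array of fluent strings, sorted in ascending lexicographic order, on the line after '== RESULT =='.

Compute (G \ add) ∪ pre:
  G ∩ del = {}  (empty — regression defined)
  G \ add = {have(k3), have(k4), open(d_office_lab)} \ {open(d_office_lab)} = {have(k3), have(k4)}
  ∪ pre   = {have(k3), have(k4)} ∪ {have(k3), locked(d_office_lab)}
          = {have(k3), have(k4), locked(d_office_lab)}

== RESULT ==
["have(k3)", "have(k4)", "locked(d_office_lab)"]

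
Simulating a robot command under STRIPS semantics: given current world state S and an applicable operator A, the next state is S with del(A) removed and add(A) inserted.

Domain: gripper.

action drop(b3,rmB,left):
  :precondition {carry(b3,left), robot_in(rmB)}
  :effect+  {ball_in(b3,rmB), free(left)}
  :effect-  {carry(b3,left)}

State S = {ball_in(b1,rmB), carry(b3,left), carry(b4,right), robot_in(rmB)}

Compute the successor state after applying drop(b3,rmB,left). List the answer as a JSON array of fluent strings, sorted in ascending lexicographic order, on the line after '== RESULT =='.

Compute (S \ del) ∪ add:
  pre ⊆ S: {carry(b3,left), robot_in(rmB)} ⊆ S  — applicable
  S \ del = {ball_in(b1,rmB), carry(b4,right), robot_in(rmB)}
  ∪ add   = {ball_in(b1,rmB), ball_in(b3,rmB), carry(b4,right), free(left), robot_in(rmB)}

== RESULT ==
["ball_in(b1,rmB)", "ball_in(b3,rmB)", "carry(b4,right)", "free(left)", "robot_in(rmB)"]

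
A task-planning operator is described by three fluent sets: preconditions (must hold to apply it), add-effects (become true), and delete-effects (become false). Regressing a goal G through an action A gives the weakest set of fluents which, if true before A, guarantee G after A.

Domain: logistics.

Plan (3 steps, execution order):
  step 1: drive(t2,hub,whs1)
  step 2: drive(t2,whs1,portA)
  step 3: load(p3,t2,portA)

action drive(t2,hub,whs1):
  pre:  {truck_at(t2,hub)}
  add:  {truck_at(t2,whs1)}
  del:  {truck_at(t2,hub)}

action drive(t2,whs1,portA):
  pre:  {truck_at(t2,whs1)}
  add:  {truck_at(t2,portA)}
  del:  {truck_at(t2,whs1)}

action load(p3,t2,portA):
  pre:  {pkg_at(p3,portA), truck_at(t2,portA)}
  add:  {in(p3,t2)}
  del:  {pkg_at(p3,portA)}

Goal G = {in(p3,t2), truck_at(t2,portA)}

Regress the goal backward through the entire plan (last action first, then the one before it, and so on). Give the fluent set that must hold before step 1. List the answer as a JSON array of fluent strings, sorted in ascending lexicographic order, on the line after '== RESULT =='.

Work backward from the goal:
  through step 3 (load(p3,t2,portA)): drop {in(p3,t2)}, keep {truck_at(t2,portA)}, require {pkg_at(p3,portA), truck_at(t2,portA)}
    → {pkg_at(p3,portA), truck_at(t2,portA)}
  through step 2 (drive(t2,whs1,portA)): drop {truck_at(t2,portA)}, keep {pkg_at(p3,portA)}, require {truck_at(t2,whs1)}
    → {pkg_at(p3,portA), truck_at(t2,whs1)}
  through step 1 (drive(t2,hub,whs1)): drop {truck_at(t2,whs1)}, keep {pkg_at(p3,portA)}, require {truck_at(t2,hub)}
    → {pkg_at(p3,portA), truck_at(t2,hub)}

== RESULT ==
["pkg_at(p3,portA)", "truck_at(t2,hub)"]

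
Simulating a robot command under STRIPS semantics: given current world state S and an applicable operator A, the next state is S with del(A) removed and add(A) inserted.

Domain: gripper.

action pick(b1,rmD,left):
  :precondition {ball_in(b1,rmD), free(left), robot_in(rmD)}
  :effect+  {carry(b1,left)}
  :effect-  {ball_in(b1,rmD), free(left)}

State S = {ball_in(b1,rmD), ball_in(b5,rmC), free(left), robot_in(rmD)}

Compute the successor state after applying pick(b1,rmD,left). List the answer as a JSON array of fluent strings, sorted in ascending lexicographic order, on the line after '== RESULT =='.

Progress:
  pre ⊆ S: {ball_in(b1,rmD), free(left), robot_in(rmD)} ⊆ S  — applicable
  S \ del = {ball_in(b5,rmC), robot_in(rmD)}
  ∪ add   = {ball_in(b5,rmC), carry(b1,left), robot_in(rmD)}

== RESULT ==
["ball_in(b5,rmC)", "carry(b1,left)", "robot_in(rmD)"]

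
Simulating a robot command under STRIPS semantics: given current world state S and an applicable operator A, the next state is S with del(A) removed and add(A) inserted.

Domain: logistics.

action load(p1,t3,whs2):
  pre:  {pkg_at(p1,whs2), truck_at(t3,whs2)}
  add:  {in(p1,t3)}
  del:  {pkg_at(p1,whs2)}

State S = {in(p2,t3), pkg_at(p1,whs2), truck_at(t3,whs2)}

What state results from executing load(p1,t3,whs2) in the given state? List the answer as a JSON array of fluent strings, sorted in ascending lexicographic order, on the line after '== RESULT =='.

Progress:
  pre ⊆ S: {pkg_at(p1,whs2), truck_at(t3,whs2)} ⊆ S  — applicable
  S \ del = {in(p2,t3), truck_at(t3,whs2)}
  ∪ add   = {in(p1,t3), in(p2,t3), truck_at(t3,whs2)}

== RESULT ==
["in(p1,t3)", "in(p2,t3)", "truck_at(t3,whs2)"]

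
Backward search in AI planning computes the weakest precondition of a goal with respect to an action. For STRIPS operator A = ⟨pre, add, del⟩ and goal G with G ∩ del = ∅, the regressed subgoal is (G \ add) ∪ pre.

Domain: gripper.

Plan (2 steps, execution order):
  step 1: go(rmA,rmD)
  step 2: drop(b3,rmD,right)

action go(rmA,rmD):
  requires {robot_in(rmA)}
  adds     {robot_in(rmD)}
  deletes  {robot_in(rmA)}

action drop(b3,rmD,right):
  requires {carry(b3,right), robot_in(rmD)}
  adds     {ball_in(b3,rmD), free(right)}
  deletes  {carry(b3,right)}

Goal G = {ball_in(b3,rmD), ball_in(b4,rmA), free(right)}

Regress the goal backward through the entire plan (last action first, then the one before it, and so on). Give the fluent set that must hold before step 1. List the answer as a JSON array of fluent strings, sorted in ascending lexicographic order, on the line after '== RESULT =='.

Regress step by step:
  through step 2 (drop(b3,rmD,right)): drop {ball_in(b3,rmD), free(right)}, keep {ball_in(b4,rmA)}, require {carry(b3,right), robot_in(rmD)}
    → {ball_in(b4,rmA), carry(b3,right), robot_in(rmD)}
  through step 1 (go(rmA,rmD)): drop {robot_in(rmD)}, keep {ball_in(b4,rmA), carry(b3,right)}, require {robot_in(rmA)}
    → {ball_in(b4,rmA), carry(b3,right), robot_in(rmA)}

== RESULT ==
["ball_in(b4,rmA)", "carry(b3,right)", "robot_in(rmA)"]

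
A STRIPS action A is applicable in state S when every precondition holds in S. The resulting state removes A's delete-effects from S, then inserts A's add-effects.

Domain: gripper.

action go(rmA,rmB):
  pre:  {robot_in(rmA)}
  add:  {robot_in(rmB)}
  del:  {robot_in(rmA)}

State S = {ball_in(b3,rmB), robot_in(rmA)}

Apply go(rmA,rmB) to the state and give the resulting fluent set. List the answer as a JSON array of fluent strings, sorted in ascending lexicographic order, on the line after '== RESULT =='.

Progress:
  pre ⊆ S: {robot_in(rmA)} ⊆ S  — applicable
  S \ del = {ball_in(b3,rmB)}
  ∪ add   = {ball_in(b3,rmB), robot_in(rmB)}

== RESULT ==
["ball_in(b3,rmB)", "robot_in(rmB)"]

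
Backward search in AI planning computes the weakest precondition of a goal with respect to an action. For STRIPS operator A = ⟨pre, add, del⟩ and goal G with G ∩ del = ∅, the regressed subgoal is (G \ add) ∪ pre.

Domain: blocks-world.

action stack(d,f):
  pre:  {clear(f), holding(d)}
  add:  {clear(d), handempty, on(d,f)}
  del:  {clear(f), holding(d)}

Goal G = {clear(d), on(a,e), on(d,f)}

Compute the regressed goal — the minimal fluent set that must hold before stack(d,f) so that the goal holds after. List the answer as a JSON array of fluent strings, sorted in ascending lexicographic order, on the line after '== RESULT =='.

Compute (G \ add) ∪ pre:
  G ∩ del = {}  (empty — regression defined)
  G \ add = {clear(d), on(a,e), on(d,f)} \ {clear(d), handempty, on(d,f)} = {on(a,e)}
  ∪ pre   = {on(a,e)} ∪ {clear(f), holding(d)}
          = {clear(f), holding(d), on(a,e)}

== RESULT ==
["clear(f)", "holding(d)", "on(a,e)"]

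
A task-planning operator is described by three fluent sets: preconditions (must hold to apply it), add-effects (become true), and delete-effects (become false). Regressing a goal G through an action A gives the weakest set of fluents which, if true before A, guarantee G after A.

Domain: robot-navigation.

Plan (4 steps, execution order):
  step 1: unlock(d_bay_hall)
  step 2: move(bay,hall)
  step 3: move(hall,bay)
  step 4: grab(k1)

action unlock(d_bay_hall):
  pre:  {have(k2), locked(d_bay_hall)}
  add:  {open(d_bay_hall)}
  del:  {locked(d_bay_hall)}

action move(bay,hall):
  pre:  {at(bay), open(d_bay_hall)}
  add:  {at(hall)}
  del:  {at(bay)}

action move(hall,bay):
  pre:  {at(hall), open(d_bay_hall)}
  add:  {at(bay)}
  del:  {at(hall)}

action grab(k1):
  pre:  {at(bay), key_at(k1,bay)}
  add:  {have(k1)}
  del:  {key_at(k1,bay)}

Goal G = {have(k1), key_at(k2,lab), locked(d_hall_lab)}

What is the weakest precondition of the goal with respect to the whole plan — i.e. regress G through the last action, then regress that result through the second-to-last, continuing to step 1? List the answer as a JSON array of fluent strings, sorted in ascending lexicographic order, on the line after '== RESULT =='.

Work backward from the goal:
  through step 4 (grab(k1)): drop {have(k1)}, keep {key_at(k2,lab), locked(d_hall_lab)}, require {at(bay), key_at(k1,bay)}
    → {at(bay), key_at(k1,bay), key_at(k2,lab), locked(d_hall_lab)}
  through step 3 (move(hall,bay)): drop {at(bay)}, keep {key_at(k1,bay), key_at(k2,lab), locked(d_hall_lab)}, require {at(hall), open(d_bay_hall)}
    → {at(hall), key_at(k1,bay), key_at(k2,lab), locked(d_hall_lab), open(d_bay_hall)}
  through step 2 (move(bay,hall)): drop {at(hall)}, keep {key_at(k1,bay), key_at(k2,lab), locked(d_hall_lab), open(d_bay_hall)}, require {at(bay), open(d_bay_hall)}
    → {at(bay), key_at(k1,bay), key_at(k2,lab), locked(d_hall_lab), open(d_bay_hall)}
  through step 1 (unlock(d_bay_hall)): drop {open(d_bay_hall)}, keep {at(bay), key_at(k1,bay), key_at(k2,lab), locked(d_hall_lab)}, require {have(k2), locked(d_bay_hall)}
    → {at(bay), have(k2), key_at(k1,bay), key_at(k2,lab), locked(d_bay_hall), locked(d_hall_lab)}

== RESULT ==
["at(bay)", "have(k2)", "key_at(k1,bay)", "key_at(k2,lab)", "locked(d_bay_hall)", "locked(d_hall_lab)"]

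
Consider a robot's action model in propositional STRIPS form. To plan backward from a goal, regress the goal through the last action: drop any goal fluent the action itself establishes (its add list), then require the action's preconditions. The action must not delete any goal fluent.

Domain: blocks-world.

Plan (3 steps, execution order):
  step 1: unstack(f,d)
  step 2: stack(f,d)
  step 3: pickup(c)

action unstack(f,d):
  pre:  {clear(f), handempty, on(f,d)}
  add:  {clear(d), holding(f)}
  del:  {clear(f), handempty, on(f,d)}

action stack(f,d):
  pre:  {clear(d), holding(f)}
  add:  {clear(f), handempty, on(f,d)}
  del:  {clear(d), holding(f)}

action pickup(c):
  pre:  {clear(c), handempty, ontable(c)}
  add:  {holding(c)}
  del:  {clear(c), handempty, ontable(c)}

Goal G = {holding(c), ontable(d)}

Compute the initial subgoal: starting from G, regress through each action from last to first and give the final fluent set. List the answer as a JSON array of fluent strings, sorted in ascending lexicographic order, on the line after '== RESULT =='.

Regress step by step:
  through step 3 (pickup(c)): drop {holding(c)}, keep {ontable(d)}, require {clear(c), handempty, ontable(c)}
    → {clear(c), handempty, ontable(c), ontable(d)}
  through step 2 (stack(f,d)): drop {handempty}, keep {clear(c), ontable(c), ontable(d)}, require {clear(d), holding(f)}
    → {clear(c), clear(d), holding(f), ontable(c), ontable(d)}
  through step 1 (unstack(f,d)): drop {clear(d), holding(f)}, keep {clear(c), ontable(c), ontable(d)}, require {clear(f), handempty, on(f,d)}
    → {clear(c), clear(f), handempty, on(f,d), ontable(c), ontable(d)}

== RESULT ==
["clear(c)", "clear(f)", "handempty", "on(f,d)", "ontable(c)", "ontable(d)"]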